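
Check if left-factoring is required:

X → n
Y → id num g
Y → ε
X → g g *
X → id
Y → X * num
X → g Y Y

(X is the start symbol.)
Yes, X has productions with common prefix 'g'

Left-factoring is needed when two productions for the same non-terminal
share a common prefix on the right-hand side.

Productions for X:
  X → n
  X → g g *
  X → id
  X → g Y Y
Productions for Y:
  Y → id num g
  Y → ε
  Y → X * num

Found common prefix 'g' in productions for X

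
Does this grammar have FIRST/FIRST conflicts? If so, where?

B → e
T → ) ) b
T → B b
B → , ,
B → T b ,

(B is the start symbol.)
A FIRST/FIRST conflict occurs when two productions N → α and N → β for the same non-terminal have FIRST(α) ∩ FIRST(β) ≠ ∅ (with ε ∈ FIRST of a nullable right-hand side, so two nullable alternatives also conflict).

FIRST sets of the non-terminals at (or reachable through a nullable prefix from) the front of some alternative:
  FIRST(T) = { ')', ',', 'e' }
  FIRST(B) = { ')', ',', 'e' }

Productions for B:
  B → e: FIRST = { 'e' }
  B → , ,: FIRST = { ',' }
  B → T b ,: FIRST = { ')', ',', 'e' }
Productions for T:
  T → ) ) b: FIRST = { ')' }
  T → B b: FIRST = { ')', ',', 'e' }

Conflict for B: B → e and B → T b ,
  Overlap: { 'e' }
Conflict for B: B → , , and B → T b ,
  Overlap: { ',' }
Conflict for T: T → ) ) b and T → B b
  Overlap: { ')' }

Answer: Yes. B → e / B → T b ',' on { 'e' }; B → ',' ',' / B → T b ',' on { ',' }; T → ')' ')' b / T → B b on { ')' }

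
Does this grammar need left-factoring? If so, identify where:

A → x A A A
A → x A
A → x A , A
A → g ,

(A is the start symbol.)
Left-factoring is needed when two productions for the same non-terminal
share a common prefix on the right-hand side.

Productions for A:
  A → x A A A
  A → x A
  A → x A , A
  A → g ,

Found common prefix 'x A' in productions for A

Answer: Yes, A has productions with common prefix 'x A'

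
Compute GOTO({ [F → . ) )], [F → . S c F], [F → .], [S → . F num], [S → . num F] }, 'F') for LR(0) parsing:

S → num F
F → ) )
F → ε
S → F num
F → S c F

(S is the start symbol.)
{ [S → F . num] }

GOTO(I, 'F') = CLOSURE({ [A → αX.β] : [A → α.Xβ] ∈ I, X = 'F' })

Items with dot before 'F', with the dot advanced:
  [S → . F num] → [S → F . num]
Closure adds nothing (no advanced item has the dot before a non-terminal).

GOTO = { [S → F . num] }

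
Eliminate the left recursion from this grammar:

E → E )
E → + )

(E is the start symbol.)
E is directly left-recursive. The standard transformation for
  A → A α₁ | ... | A α_m | β₁ | ... | β_n
is
  A  → β₁ A' | ... | β_n A'
  A' → α₁ A' | ... | α_m A' | ε

E → + ) becomes E → + ) E'
E → E ) becomes E' → ) E'
Add E' → ε

Resulting grammar:
E → + ) E'
E' → ) E'
E' → ε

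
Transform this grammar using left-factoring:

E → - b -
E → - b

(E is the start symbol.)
Left-factoring transforms A → αβ₁ | αβ₂ into A → αA' and A' → β₁ | β₂
(α is the longest common prefix among the alternatives). Repeat until
no nonterminal has two alternatives with a common prefix.

Round 1: E has alternatives sharing prefix '- b'. Introduce E': E → - b E'
  Add: E' → -
  Add: E' → ε

No remaining common prefixes — done.

Resulting grammar:
E → - b E'
E' → -
E' → ε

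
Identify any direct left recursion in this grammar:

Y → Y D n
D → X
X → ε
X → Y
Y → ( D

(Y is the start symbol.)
Direct left recursion occurs when N → N α for some non-terminal N (the right-hand side begins with the left-hand side itself).

Y → Y D n: LEFT RECURSIVE (starts with Y)
D → X: starts with X
X → ε: starts with ε
X → Y: starts with Y
Y → ( D: starts with '('

The grammar has direct left recursion on: Y.

Answer: Yes, Y is left-recursive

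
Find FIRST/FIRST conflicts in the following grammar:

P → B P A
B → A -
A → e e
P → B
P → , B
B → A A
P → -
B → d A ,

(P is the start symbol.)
A FIRST/FIRST conflict occurs when two productions N → α and N → β for the same non-terminal have FIRST(α) ∩ FIRST(β) ≠ ∅ (with ε ∈ FIRST of a nullable right-hand side, so two nullable alternatives also conflict).

FIRST sets of the non-terminals at (or reachable through a nullable prefix from) the front of some alternative:
  FIRST(B) = { 'd', 'e' }
  FIRST(A) = { 'e' }

Productions for P:
  P → B P A: FIRST = { 'd', 'e' }
  P → B: FIRST = { 'd', 'e' }
  P → , B: FIRST = { ',' }
  P → -: FIRST = { '-' }
Productions for B:
  B → A -: FIRST = { 'e' }
  B → A A: FIRST = { 'e' }
  B → d A ,: FIRST = { 'd' }
A has only one production, so no FIRST/FIRST conflict is possible there.

Conflict for P: P → B P A and P → B
  Overlap: { 'd', 'e' }
Conflict for B: B → A - and B → A A
  Overlap: { 'e' }

Answer: Yes. P → B P A / P → B on { 'd', 'e' }; B → A '-' / B → A A on { 'e' }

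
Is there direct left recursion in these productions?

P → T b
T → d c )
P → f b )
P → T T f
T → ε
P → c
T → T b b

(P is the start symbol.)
Direct left recursion occurs when N → N α for some non-terminal N (the right-hand side begins with the left-hand side itself).

P → T b: starts with T
T → d c ): starts with d
P → f b ): starts with f
P → T T f: starts with T
T → ε: starts with ε
P → c: starts with c
T → T b b: LEFT RECURSIVE (starts with T)

The grammar has direct left recursion on: T.

Answer: Yes, T is left-recursive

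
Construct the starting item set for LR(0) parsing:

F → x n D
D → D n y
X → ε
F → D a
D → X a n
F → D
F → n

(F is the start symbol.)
{ [D → . D n y], [D → . X a n], [F → . D a], [F → . D], [F → . n], [F → . x n D], [F' → . F], [X → .] }

First, augment the grammar with F' → F
I₀ = CLOSURE({ [F' → . F] }):
  [F' → . F] has the dot before F: add [F → . x n D], [F → . D a], [F → . D], [F → . n]
  [F → . D a] has the dot before D: add [D → . D n y], [D → . X a n]
  [D → . X a n] has the dot before X: add [X → .]
No further items can be added.

I₀ = { [D → . D n y], [D → . X a n], [F → . D a], [F → . D], [F → . n], [F → . x n D], [F' → . F], [X → .] }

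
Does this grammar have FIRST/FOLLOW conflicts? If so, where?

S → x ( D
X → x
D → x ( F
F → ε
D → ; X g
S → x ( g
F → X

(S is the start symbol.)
No FIRST/FOLLOW conflicts.

A FIRST/FOLLOW conflict occurs when a non-terminal N has a nullable alternative N → β (β ⇒* ε) and another alternative N → α with FIRST(α) ∩ FOLLOW(N) ≠ ∅: on such a lookahead the parser cannot decide between expanding α and letting N vanish via β.

Nullable non-terminals: F.
FIRST sets used below: FIRST(X) = { 'x' }

F: nullable alternative(s) F → ε; FOLLOW(F) = { $ }
  F → ε: FIRST \ {ε} = { } — this is the only nullable alternative, skip
  F → X: FIRST \ {ε} = { 'x' } — disjoint from FOLLOW(F)

D, S, X have no nullable alternative, so no FIRST/FOLLOW check is needed there.

No FIRST/FOLLOW conflicts found.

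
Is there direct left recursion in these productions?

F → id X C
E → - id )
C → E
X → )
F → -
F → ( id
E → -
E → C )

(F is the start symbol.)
Direct left recursion occurs when N → N α for some non-terminal N (the right-hand side begins with the left-hand side itself).

F → id X C: starts with id
E → - id ): starts with '-'
C → E: starts with E
X → ): starts with ')'
F → -: starts with '-'
F → ( id: starts with '('
E → -: starts with '-'
E → C ): starts with C

No direct left recursion found.

Answer: No direct left recursion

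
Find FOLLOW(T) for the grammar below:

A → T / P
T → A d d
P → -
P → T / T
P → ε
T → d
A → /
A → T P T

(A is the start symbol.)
{ $, '-', '/', 'd' }

In A → T / P: T is followed by '/' P, add FIRST('/' P) \ {ε} = { '/' }
In P → T / T: T is followed by '/' T, add FIRST('/' T) \ {ε} = { '/' }
In P → T / T: T is at the end, add FOLLOW(P)
In A → T P T: T is followed by P T, add FIRST(P T) \ {ε} = { '-', '/', 'd' }
In A → T P T: T is at the end, add FOLLOW(A)

The FOLLOW sets referred to above (computed the same way, to a fixed point):
  FOLLOW(P) = { $, '/', 'd' }
  FOLLOW(A) = { $, 'd' }

Taking the union: FOLLOW(T) = { $, '-', '/', 'd' }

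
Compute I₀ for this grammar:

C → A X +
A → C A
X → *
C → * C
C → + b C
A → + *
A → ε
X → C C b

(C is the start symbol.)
{ [A → . + *], [A → . C A], [A → .], [C → . * C], [C → . + b C], [C → . A X +], [C' → . C] }

First, augment the grammar with C' → C
I₀ = CLOSURE({ [C' → . C] }):
  [C' → . C] has the dot before C: add [C → . A X +], [C → . * C], [C → . + b C]
  [C → . A X +] has the dot before A: add [A → . C A], [A → . + *], [A → .]
No further items can be added.

I₀ = { [A → . + *], [A → . C A], [A → .], [C → . * C], [C → . + b C], [C → . A X +], [C' → . C] }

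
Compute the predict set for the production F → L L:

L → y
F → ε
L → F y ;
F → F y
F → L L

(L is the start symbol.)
PREDICT(F → L L) = (FIRST(RHS) \ {ε}) ∪ (FOLLOW(F) if ε ∈ FIRST(RHS), i.e. RHS ⇒* ε)
FIRST(L) = { 'y' }
FIRST(L L) = { 'y' }
ε ∉ FIRST(L L), so FOLLOW(F) is not added.
PREDICT(F → L L) = { 'y' }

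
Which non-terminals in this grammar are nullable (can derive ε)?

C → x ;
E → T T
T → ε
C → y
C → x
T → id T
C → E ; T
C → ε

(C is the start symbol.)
{ 'C', 'E', 'T' }

A non-terminal is nullable if it can derive ε (the empty string): either it has an ε-production, or it has a production whose right-hand side consists entirely of nullable non-terminals.

ε-productions: T → ε, C → ε
So T, C are immediately nullable.
E → T T: every symbol on the right is nullable, so E is nullable too.
Every non-terminal is now nullable.
Nullable = { 'C', 'E', 'T' }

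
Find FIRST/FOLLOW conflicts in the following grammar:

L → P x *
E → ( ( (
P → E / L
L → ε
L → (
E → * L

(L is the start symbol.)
A FIRST/FOLLOW conflict occurs when a non-terminal N has a nullable alternative N → β (β ⇒* ε) and another alternative N → α with FIRST(α) ∩ FOLLOW(N) ≠ ∅: on such a lookahead the parser cannot decide between expanding α and letting N vanish via β.

Nullable non-terminals: L.
FIRST sets used below: FIRST(P) = { '(', '*' }

L: nullable alternative(s) L → ε; FOLLOW(L) = { $, '/', 'x' }
  L → P x *: FIRST \ {ε} = { '(', '*' } — disjoint from FOLLOW(L)
  L → ε: FIRST \ {ε} = { } — this is the only nullable alternative, skip
  L → (: FIRST \ {ε} = { '(' } — disjoint from FOLLOW(L)

E, P have no nullable alternative, so no FIRST/FOLLOW check is needed there.

No FIRST/FOLLOW conflicts found.

Answer: No FIRST/FOLLOW conflicts.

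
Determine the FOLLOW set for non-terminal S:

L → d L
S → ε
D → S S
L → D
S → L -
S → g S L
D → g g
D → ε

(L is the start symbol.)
{ $, '-', 'd', 'g' }

In D → S S: S is followed by S, add FIRST(S) \ {ε} = { '-', 'd', 'g' }
  S is nullable, so also add FOLLOW(D)
In D → S S: S is at the end, add FOLLOW(D)
In S → g S L: S is followed by L, add FIRST(L) \ {ε} = { '-', 'd', 'g' }
  L is nullable, so FOLLOW(S) is also included — that is the set being defined, nothing new

The FOLLOW sets referred to above (computed the same way, to a fixed point):
  FOLLOW(D) = { $, '-', 'd', 'g' }

Taking the union: FOLLOW(S) = { $, '-', 'd', 'g' }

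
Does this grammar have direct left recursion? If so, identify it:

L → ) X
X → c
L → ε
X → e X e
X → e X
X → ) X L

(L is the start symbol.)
No direct left recursion

Direct left recursion occurs when N → N α for some non-terminal N (the right-hand side begins with the left-hand side itself).

L → ) X: starts with ')'
X → c: starts with c
L → ε: starts with ε
X → e X e: starts with e
X → e X: starts with e
X → ) X L: starts with ')'

No direct left recursion found.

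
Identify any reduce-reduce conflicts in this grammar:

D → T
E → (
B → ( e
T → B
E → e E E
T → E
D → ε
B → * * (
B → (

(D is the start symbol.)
Augment with D' → D and build the canonical LR(0) collection (I0 = CLOSURE({[D' → . D]}), then GOTO on every symbol after a dot until no new states appear). It has 14 states:
  I0: { [B → . ( e], [B → . (], [B → . * * (], [D → . T], [D → .], [D' → . D], [E → . (], [E → . e E E], [T → . B], [T → . E] }  — shift, reduce
  I1: { [B → ( . e], [B → ( .], [E → ( .] }  — shift, 2 reduces
  I2: { [B → * . * (] }  — shift
  I3: { [T → B .] }  — reduce
  I4: { [D' → D .] }  — accept
  I5: { [T → E .] }  — reduce
  I6: { [D → T .] }  — reduce
  I7: { [E → . (], [E → . e E E], [E → e . E E] }  — shift
  I8: { [E → ( .] }  — reduce
  I9: { [E → . (], [E → . e E E], [E → e E . E] }  — shift
  I10: { [E → e E E .] }  — reduce
  I11: { [B → * * . (] }  — shift
  I12: { [B → * * ( .] }  — reduce
  I13: { [B → ( e .] }  — reduce

I1 contains complete items [B → ( .], [E → ( .] — reduce-reduce conflict.

Answer: Yes — I1: [B → ( .] vs [E → ( .]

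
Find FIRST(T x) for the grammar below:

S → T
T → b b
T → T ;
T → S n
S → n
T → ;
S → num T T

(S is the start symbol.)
{ ';', 'b', 'n', 'num' }

FIRST sets of the non-terminals involved (from the grammar, by fixed-point iteration):
  FIRST(T) = { ';', 'b', 'n', 'num' }

To compute FIRST(T x), process the symbols left to right:
Symbol T is a non-terminal. Add FIRST(T) \ {ε} = { ';', 'b', 'n', 'num' }
T is not nullable (ε ∉ FIRST(T)), so stop here.
FIRST(T x) = { ';', 'b', 'n', 'num' }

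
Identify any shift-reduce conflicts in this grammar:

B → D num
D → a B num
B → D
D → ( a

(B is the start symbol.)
Yes — I3: [B → D .] vs [B → D . num]

A shift-reduce conflict occurs when an LR(0) state has both:
  - a complete (reduce) item [A → α .] (dot at the end), and
  - a shift item [B → β . c γ] (dot before a terminal).

Augment with B' → B and build the canonical LR(0) collection (I0 = CLOSURE({[B' → . B]}), then GOTO on every symbol after a dot until no new states appear). It has 9 states:
  I0: { [B → . D num], [B → . D], [B' → . B], [D → . ( a], [D → . a B num] }  — shift
  I1: { [D → ( . a] }  — shift
  I2: { [B' → B .] }  — accept
  I3: { [B → D . num], [B → D .] }  — shift, reduce
  I4: { [B → . D num], [B → . D], [D → . ( a], [D → . a B num], [D → a . B num] }  — shift
  I5: { [D → a B . num] }  — shift
  I6: { [D → a B num .] }  — reduce
  I7: { [B → D num .] }  — reduce
  I8: { [D → ( a .] }  — reduce

I3 contains reduce item [B → D .] and shift item [B → D . num] — shift-reduce conflict.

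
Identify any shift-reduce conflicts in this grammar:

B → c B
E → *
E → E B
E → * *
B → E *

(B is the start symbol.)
Yes — I1: [E → * .] vs [E → * . *]; I6: [B → E * .] vs [E → * . *]

A shift-reduce conflict occurs when an LR(0) state has both:
  - a complete (reduce) item [A → α .] (dot at the end), and
  - a shift item [B → β . c γ] (dot before a terminal).

Augment with B' → B and build the canonical LR(0) collection (I0 = CLOSURE({[B' → . B]}), then GOTO on every symbol after a dot until no new states appear). It has 9 states:
  I0: { [B → . E *], [B → . c B], [B' → . B], [E → . * *], [E → . *], [E → . E B] }  — shift
  I1: { [E → * . *], [E → * .] }  — shift, reduce
  I2: { [B' → B .] }  — accept
  I3: { [B → . E *], [B → . c B], [B → E . *], [E → . * *], [E → . *], [E → . E B], [E → E . B] }  — shift
  I4: { [B → . E *], [B → . c B], [B → c . B], [E → . * *], [E → . *], [E → . E B] }  — shift
  I5: { [B → c B .] }  — reduce
  I6: { [B → E * .], [E → * . *], [E → * .] }  — shift, 2 reduces
  I7: { [E → E B .] }  — reduce
  I8: { [E → * * .] }  — reduce

I1 contains reduce item [E → * .] and shift item [E → * . *] — shift-reduce conflict.
I6 contains reduce items [B → E * .], [E → * .] and shift item [E → * . *] — shift-reduce conflict.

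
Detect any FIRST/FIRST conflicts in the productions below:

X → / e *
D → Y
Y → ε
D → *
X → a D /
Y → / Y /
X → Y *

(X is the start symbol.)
A FIRST/FIRST conflict occurs when two productions N → α and N → β for the same non-terminal have FIRST(α) ∩ FIRST(β) ≠ ∅ (with ε ∈ FIRST of a nullable right-hand side, so two nullable alternatives also conflict).

FIRST sets of the non-terminals at (or reachable through a nullable prefix from) the front of some alternative:
  FIRST(Y) = { '/', ε }

Productions for X:
  X → / e *: FIRST = { '/' }
  X → a D /: FIRST = { 'a' }
  X → Y *: FIRST = { '*', '/' }
Productions for D:
  D → Y: FIRST = { '/', ε }
  D → *: FIRST = { '*' }
Productions for Y:
  Y → ε: FIRST = { ε }
  Y → / Y /: FIRST = { '/' }

Conflict for X: X → / e * and X → Y *
  Overlap: { '/' }

Answer: Yes. X → '/' e '*' / X → Y '*' on { '/' }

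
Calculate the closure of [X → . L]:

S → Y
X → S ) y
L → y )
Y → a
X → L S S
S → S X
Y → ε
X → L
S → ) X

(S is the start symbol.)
Start with: [X → . L]
  [X → . L] has the dot before L: add [L → . y )]
No further items can be added.

CLOSURE = { [L → . y )], [X → . L] }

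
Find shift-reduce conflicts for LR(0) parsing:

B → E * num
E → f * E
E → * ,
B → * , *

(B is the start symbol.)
A shift-reduce conflict occurs when an LR(0) state has both:
  - a complete (reduce) item [A → α .] (dot at the end), and
  - a shift item [B → β . c γ] (dot before a terminal).

Augment with B' → B and build the canonical LR(0) collection (I0 = CLOSURE({[B' → . B]}), then GOTO on every symbol after a dot until no new states appear). It has 13 states:
  I0: { [B → . * , *], [B → . E * num], [B' → . B], [E → . * ,], [E → . f * E] }  — shift
  I1: { [B → * . , *], [E → * . ,] }  — shift
  I2: { [B' → B .] }  — accept
  I3: { [B → E . * num] }  — shift
  I4: { [E → f . * E] }  — shift
  I5: { [E → . * ,], [E → . f * E], [E → f * . E] }  — shift
  I6: { [E → * . ,] }  — shift
  I7: { [E → f * E .] }  — reduce
  I8: { [E → * , .] }  — reduce
  I9: { [B → E * . num] }  — shift
  I10: { [B → E * num .] }  — reduce
  I11: { [B → * , . *], [E → * , .] }  — shift, reduce
  I12: { [B → * , * .] }  — reduce

I11 contains reduce item [E → * , .] and shift item [B → * , . *] — shift-reduce conflict.

Answer: Yes — I11: [E → * , .] vs [B → * , . *]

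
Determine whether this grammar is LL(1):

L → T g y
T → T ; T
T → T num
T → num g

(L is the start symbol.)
Relevant sets:
  FIRST(T) = { 'num' }

For T:
  PREDICT(T → T ';' T) = { 'num' }
  PREDICT(T → T num) = { 'num' }
  PREDICT(T → num g) = { 'num' }
L has a single production, so nothing to check there.

Conflict found: Predict set conflict for T: { 'num' }
The grammar is NOT LL(1).

Answer: No. Predict set conflict for T: { 'num' }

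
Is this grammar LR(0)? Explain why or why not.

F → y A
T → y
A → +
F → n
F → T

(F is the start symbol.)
No. Shift-reduce conflict between [T → y .] and [A → . +]

Augment with F' → F and build the canonical LR(0) collection (I0 = CLOSURE({[F' → . F]}), then GOTO on every symbol after a dot until no new states appear). It has 7 states:
  I0: { [F → . T], [F → . n], [F → . y A], [F' → . F], [T → . y] }  — shift
  I1: { [F' → F .] }  — accept
  I2: { [F → T .] }  — reduce
  I3: { [F → n .] }  — reduce
  I4: { [A → . +], [F → y . A], [T → y .] }  — shift, reduce
  I5: { [A → + .] }  — reduce
  I6: { [F → y A .] }  — reduce

Conflict in state I4:
  Shift-reduce conflict between [T → y .] and [A → . +]
So the grammar is NOT LR(0).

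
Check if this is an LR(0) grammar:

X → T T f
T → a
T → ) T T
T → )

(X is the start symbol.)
Augment with X' → X and build the canonical LR(0) collection (I0 = CLOSURE({[X' → . X]}), then GOTO on every symbol after a dot until no new states appear). It has 9 states:
  I0: { [T → . ) T T], [T → . )], [T → . a], [X → . T T f], [X' → . X] }  — shift
  I1: { [T → ) . T T], [T → ) .], [T → . ) T T], [T → . )], [T → . a] }  — shift, reduce
  I2: { [T → . ) T T], [T → . )], [T → . a], [X → T . T f] }  — shift
  I3: { [X' → X .] }  — accept
  I4: { [T → a .] }  — reduce
  I5: { [X → T T . f] }  — shift
  I6: { [X → T T f .] }  — reduce
  I7: { [T → ) T . T], [T → . ) T T], [T → . )], [T → . a] }  — shift
  I8: { [T → ) T T .] }  — reduce

Conflict in state I1:
  Shift-reduce conflict between [T → ) .] and [T → . )]
So the grammar is NOT LR(0).

Answer: No. Shift-reduce conflict between [T → ) .] and [T → . )]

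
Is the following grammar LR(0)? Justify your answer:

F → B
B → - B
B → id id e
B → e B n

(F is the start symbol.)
Yes, the grammar is LR(0)

A grammar is LR(0) if no state in the canonical LR(0) collection has:
  - both a shift item (dot before a terminal) and a complete item (shift-reduce conflict), or
  - two or more complete items (reduce-reduce conflict; the accept item [F' → F .] counts as a complete item here).

Augment with F' → F and build the canonical LR(0) collection (I0 = CLOSURE({[F' → . F]}), then GOTO on every symbol after a dot until no new states appear). It has 11 states:
  I0: { [B → . - B], [B → . e B n], [B → . id id e], [F → . B], [F' → . F] }  — shift
  I1: { [B → - . B], [B → . - B], [B → . e B n], [B → . id id e] }  — shift
  I2: { [F → B .] }  — reduce
  I3: { [F' → F .] }  — accept
  I4: { [B → . - B], [B → . e B n], [B → . id id e], [B → e . B n] }  — shift
  I5: { [B → id . id e] }  — shift
  I6: { [B → id id . e] }  — shift
  I7: { [B → id id e .] }  — reduce
  I8: { [B → e B . n] }  — shift
  I9: { [B → e B n .] }  — reduce
  I10: { [B → - B .] }  — reduce

Every state is either a pure shift/goto state or contains exactly one complete item and nothing to shift — no conflicts. The grammar is LR(0).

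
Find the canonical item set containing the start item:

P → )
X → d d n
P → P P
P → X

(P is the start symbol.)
{ [P → . )], [P → . P P], [P → . X], [P' → . P], [X → . d d n] }

First, augment the grammar with P' → P
I₀ = CLOSURE({ [P' → . P] }):
  [P' → . P] has the dot before P: add [P → . )], [P → . P P], [P → . X]
  [P → . X] has the dot before X: add [X → . d d n]
No further items can be added.

I₀ = { [P → . )], [P → . P P], [P → . X], [P' → . P], [X → . d d n] }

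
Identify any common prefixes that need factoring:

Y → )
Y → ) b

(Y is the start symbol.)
Left-factoring is needed when two productions for the same non-terminal
share a common prefix on the right-hand side.

Productions for Y:
  Y → )
  Y → ) b

Found common prefix ')' in productions for Y

Answer: Yes, Y has productions with common prefix ')'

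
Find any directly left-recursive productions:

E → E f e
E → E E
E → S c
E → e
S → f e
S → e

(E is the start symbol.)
Yes, E is left-recursive

Direct left recursion occurs when N → N α for some non-terminal N (the right-hand side begins with the left-hand side itself).

E → E f e: LEFT RECURSIVE (starts with E)
E → E E: LEFT RECURSIVE (starts with E)
E → S c: starts with S
E → e: starts with e
S → f e: starts with f
S → e: starts with e

The grammar has direct left recursion on: E.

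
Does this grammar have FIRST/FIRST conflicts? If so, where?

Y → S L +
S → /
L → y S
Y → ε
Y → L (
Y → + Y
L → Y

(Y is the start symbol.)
A FIRST/FIRST conflict occurs when two productions N → α and N → β for the same non-terminal have FIRST(α) ∩ FIRST(β) ≠ ∅ (with ε ∈ FIRST of a nullable right-hand side, so two nullable alternatives also conflict).

FIRST sets of the non-terminals at (or reachable through a nullable prefix from) the front of some alternative:
  FIRST(S) = { '/' }
  FIRST(L) = { '(', '+', '/', 'y', ε }
  FIRST(Y) = { '(', '+', '/', 'y', ε }

Productions for Y:
  Y → S L +: FIRST = { '/' }
  Y → ε: FIRST = { ε }
  Y → L (: FIRST = { '(', '+', '/', 'y' }
  Y → + Y: FIRST = { '+' }
Productions for L:
  L → y S: FIRST = { 'y' }
  L → Y: FIRST = { '(', '+', '/', 'y', ε }
S has only one production, so no FIRST/FIRST conflict is possible there.

Conflict for Y: Y → S L + and Y → L (
  Overlap: { '/' }
Conflict for Y: Y → L ( and Y → + Y
  Overlap: { '+' }
Conflict for L: L → y S and L → Y
  Overlap: { 'y' }

Answer: Yes. Y → S L '+' / Y → L '(' on { '/' }; Y → L '(' / Y → '+' Y on { '+' }; L → y S / L → Y on { 'y' }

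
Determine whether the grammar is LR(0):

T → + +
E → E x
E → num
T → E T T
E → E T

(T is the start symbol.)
No. Shift-reduce conflict between [E → E T .] and [E → . num]

Augment with T' → T and build the canonical LR(0) collection (I0 = CLOSURE({[T' → . T]}), then GOTO on every symbol after a dot until no new states appear). It has 9 states:
  I0: { [E → . E T], [E → . E x], [E → . num], [T → . + +], [T → . E T T], [T' → . T] }  — shift
  I1: { [T → + . +] }  — shift
  I2: { [E → . E T], [E → . E x], [E → . num], [E → E . T], [E → E . x], [T → . + +], [T → . E T T], [T → E . T T] }  — shift
  I3: { [T' → T .] }  — accept
  I4: { [E → num .] }  — reduce
  I5: { [E → . E T], [E → . E x], [E → . num], [E → E T .], [T → . + +], [T → . E T T], [T → E T . T] }  — shift, reduce
  I6: { [E → E x .] }  — reduce
  I7: { [T → E T T .] }  — reduce
  I8: { [T → + + .] }  — reduce

Conflict in state I5:
  Shift-reduce conflict between [E → E T .] and [E → . num]
So the grammar is NOT LR(0).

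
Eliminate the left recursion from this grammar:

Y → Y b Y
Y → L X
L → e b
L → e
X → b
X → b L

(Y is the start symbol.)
Y → L X Y'
Y' → b Y Y'
Y' → ε
L → e b
L → e
X → b
X → b L

Y is directly left-recursive. The standard transformation for
  A → A α₁ | ... | A α_m | β₁ | ... | β_n
is
  A  → β₁ A' | ... | β_n A'
  A' → α₁ A' | ... | α_m A' | ε

Y → L X becomes Y → L X Y'
Y → Y b Y becomes Y' → b Y Y'
Add Y' → ε

Productions for other non-terminals are unchanged:
  L → e b
  L → e
  X → b
  X → b L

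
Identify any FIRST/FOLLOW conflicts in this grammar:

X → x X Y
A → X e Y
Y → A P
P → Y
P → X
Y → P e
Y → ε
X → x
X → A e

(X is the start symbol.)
Yes. Y → A P with FOLLOW(Y) on { 'x' }; Y → P e with FOLLOW(Y) on { 'e', 'x' }; P → X with FOLLOW(P) on { 'x' }

A FIRST/FOLLOW conflict occurs when a non-terminal N has a nullable alternative N → β (β ⇒* ε) and another alternative N → α with FIRST(α) ∩ FOLLOW(N) ≠ ∅: on such a lookahead the parser cannot decide between expanding α and letting N vanish via β.

Nullable non-terminals: P, Y.
FIRST sets used below: FIRST(Y) = { 'e', 'x', ε }, FIRST(X) = { 'x' }, FIRST(A) = { 'x' }, FIRST(P) = { 'e', 'x', ε }

P: nullable alternative(s) P → Y; FOLLOW(P) = { $, 'e', 'x' }
  P → Y: FIRST \ {ε} = { 'e', 'x' } — this is the only nullable alternative, skip
  P → X: FIRST \ {ε} = { 'x' } — overlaps FOLLOW(P) on { 'x' }: CONFLICT

Y: nullable alternative(s) Y → ε; FOLLOW(Y) = { $, 'e', 'x' }
  Y → A P: FIRST \ {ε} = { 'x' } — overlaps FOLLOW(Y) on { 'x' }: CONFLICT
  Y → P e: FIRST \ {ε} = { 'e', 'x' } — overlaps FOLLOW(Y) on { 'e', 'x' }: CONFLICT
  Y → ε: FIRST \ {ε} = { } — this is the only nullable alternative, skip

A, X have no nullable alternative, so no FIRST/FOLLOW check is needed there.

So the grammar has 3 FIRST/FOLLOW conflicts (marked CONFLICT above).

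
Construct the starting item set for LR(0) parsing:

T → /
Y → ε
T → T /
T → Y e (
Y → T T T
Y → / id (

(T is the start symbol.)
{ [T → . /], [T → . T /], [T → . Y e (], [T' → . T], [Y → . / id (], [Y → . T T T], [Y → .] }

First, augment the grammar with T' → T
I₀ = CLOSURE({ [T' → . T] }):
  [T' → . T] has the dot before T: add [T → . /], [T → . T /], [T → . Y e (]
  [T → . Y e (] has the dot before Y: add [Y → .], [Y → . T T T], [Y → . / id (]
No further items can be added.

I₀ = { [T → . /], [T → . T /], [T → . Y e (], [T' → . T], [Y → . / id (], [Y → . T T T], [Y → .] }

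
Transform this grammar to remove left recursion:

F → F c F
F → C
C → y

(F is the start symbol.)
F is directly left-recursive. The standard transformation for
  A → A α₁ | ... | A α_m | β₁ | ... | β_n
is
  A  → β₁ A' | ... | β_n A'
  A' → α₁ A' | ... | α_m A' | ε

F → C becomes F → C F'
F → F c F becomes F' → c F F'
Add F' → ε

Productions for other non-terminals are unchanged:
  C → y

Resulting grammar:
F → C F'
F' → c F F'
F' → ε
C → y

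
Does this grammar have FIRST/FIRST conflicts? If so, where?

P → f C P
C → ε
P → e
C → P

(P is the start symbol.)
A FIRST/FIRST conflict occurs when two productions N → α and N → β for the same non-terminal have FIRST(α) ∩ FIRST(β) ≠ ∅ (with ε ∈ FIRST of a nullable right-hand side, so two nullable alternatives also conflict).

FIRST sets of the non-terminals at (or reachable through a nullable prefix from) the front of some alternative:
  FIRST(P) = { 'e', 'f' }

Productions for P:
  P → f C P: FIRST = { 'f' }
  P → e: FIRST = { 'e' }
Productions for C:
  C → ε: FIRST = { ε }
  C → P: FIRST = { 'e', 'f' }

All alternatives of each non-terminal have pairwise disjoint FIRST sets.

Answer: No FIRST/FIRST conflicts.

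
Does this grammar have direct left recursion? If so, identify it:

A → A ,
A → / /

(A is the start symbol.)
Direct left recursion occurs when N → N α for some non-terminal N (the right-hand side begins with the left-hand side itself).

A → A ,: LEFT RECURSIVE (starts with A)
A → / /: starts with '/'

The grammar has direct left recursion on: A.

Answer: Yes, A is left-recursive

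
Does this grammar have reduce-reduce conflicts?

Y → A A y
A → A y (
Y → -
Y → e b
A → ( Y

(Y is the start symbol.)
Augment with Y' → Y and build the canonical LR(0) collection (I0 = CLOSURE({[Y' → . Y]}), then GOTO on every symbol after a dot until no new states appear). It has 12 states:
  I0: { [A → . ( Y], [A → . A y (], [Y → . -], [Y → . A A y], [Y → . e b], [Y' → . Y] }  — shift
  I1: { [A → ( . Y], [A → . ( Y], [A → . A y (], [Y → . -], [Y → . A A y], [Y → . e b] }  — shift
  I2: { [Y → - .] }  — reduce
  I3: { [A → . ( Y], [A → . A y (], [A → A . y (], [Y → A . A y] }  — shift
  I4: { [Y' → Y .] }  — accept
  I5: { [Y → e . b] }  — shift
  I6: { [Y → e b .] }  — reduce
  I7: { [A → A . y (], [Y → A A . y] }  — shift
  I8: { [A → A y . (] }  — shift
  I9: { [A → A y ( .] }  — reduce
  I10: { [A → A y . (], [Y → A A y .] }  — shift, reduce
  I11: { [A → ( Y .] }  — reduce

No state contains more than one complete item.

Answer: No reduce-reduce conflicts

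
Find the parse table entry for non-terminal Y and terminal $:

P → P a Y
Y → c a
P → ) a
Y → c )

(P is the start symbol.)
Empty (error entry)

To find M[Y, $], we find productions for Y where $ is in the predict set (PREDICT(N → α) = (FIRST(α) \ {ε}) ∪ (FOLLOW(N) if α ⇒* ε)).

Y → c a: PREDICT = { 'c' }
Y → c ): PREDICT = { 'c' }

M[Y, $] is empty (no production applies)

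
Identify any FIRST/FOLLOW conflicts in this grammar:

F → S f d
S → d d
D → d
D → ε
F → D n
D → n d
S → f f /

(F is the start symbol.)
Yes. D → n d with FOLLOW(D) on { 'n' }

A FIRST/FOLLOW conflict occurs when a non-terminal N has a nullable alternative N → β (β ⇒* ε) and another alternative N → α with FIRST(α) ∩ FOLLOW(N) ≠ ∅: on such a lookahead the parser cannot decide between expanding α and letting N vanish via β.

Nullable non-terminals: D.

D: nullable alternative(s) D → ε; FOLLOW(D) = { 'n' }
  D → d: FIRST \ {ε} = { 'd' } — disjoint from FOLLOW(D)
  D → ε: FIRST \ {ε} = { } — this is the only nullable alternative, skip
  D → n d: FIRST \ {ε} = { 'n' } — overlaps FOLLOW(D) on { 'n' }: CONFLICT

F, S have no nullable alternative, so no FIRST/FOLLOW check is needed there.

So the grammar has 1 FIRST/FOLLOW conflict (marked CONFLICT above).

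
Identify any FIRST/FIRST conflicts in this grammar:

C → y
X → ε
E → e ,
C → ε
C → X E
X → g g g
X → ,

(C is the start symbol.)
No FIRST/FIRST conflicts.

A FIRST/FIRST conflict occurs when two productions N → α and N → β for the same non-terminal have FIRST(α) ∩ FIRST(β) ≠ ∅ (with ε ∈ FIRST of a nullable right-hand side, so two nullable alternatives also conflict).

FIRST sets of the non-terminals at (or reachable through a nullable prefix from) the front of some alternative:
  FIRST(X) = { ',', 'g', ε }
  FIRST(E) = { 'e' }

Productions for C:
  C → y: FIRST = { 'y' }
  C → ε: FIRST = { ε }
  C → X E: FIRST = { ',', 'e', 'g' }
Productions for X:
  X → ε: FIRST = { ε }
  X → g g g: FIRST = { 'g' }
  X → ,: FIRST = { ',' }
E has only one production, so no FIRST/FIRST conflict is possible there.

All alternatives of each non-terminal have pairwise disjoint FIRST sets.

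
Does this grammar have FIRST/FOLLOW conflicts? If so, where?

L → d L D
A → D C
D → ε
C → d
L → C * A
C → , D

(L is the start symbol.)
No FIRST/FOLLOW conflicts.

Nullable non-terminals: D.
D has a nullable alternative but only one production, so nothing to check.

A, C, L have no nullable alternative, so no FIRST/FOLLOW check is needed there.

No FIRST/FOLLOW conflicts found.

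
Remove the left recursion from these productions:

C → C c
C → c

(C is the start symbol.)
C is directly left-recursive. The standard transformation for
  A → A α₁ | ... | A α_m | β₁ | ... | β_n
is
  A  → β₁ A' | ... | β_n A'
  A' → α₁ A' | ... | α_m A' | ε

C → c becomes C → c C'
C → C c becomes C' → c C'
Add C' → ε

Resulting grammar:
C → c C'
C' → c C'
C' → ε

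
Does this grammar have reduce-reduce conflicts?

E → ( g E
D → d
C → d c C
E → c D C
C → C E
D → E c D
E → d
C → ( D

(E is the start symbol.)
Yes — I7: [D → d .] vs [E → d .]

Augment with E' → E and build the canonical LR(0) collection (I0 = CLOSURE({[E' → . E]}), then GOTO on every symbol after a dot until no new states appear). It has 19 states:
  I0: { [E → . ( g E], [E → . c D C], [E → . d], [E' → . E] }  — shift
  I1: { [E → ( . g E] }  — shift
  I2: { [E' → E .] }  — accept
  I3: { [D → . E c D], [D → . d], [E → . ( g E], [E → . c D C], [E → . d], [E → c . D C] }  — shift
  I4: { [E → d .] }  — reduce
  I5: { [C → . ( D], [C → . C E], [C → . d c C], [E → c D . C] }  — shift
  I6: { [D → E . c D] }  — shift
  I7: { [D → d .], [E → d .] }  — 2 reduces
  I8: { [D → . E c D], [D → . d], [D → E c . D], [E → . ( g E], [E → . c D C], [E → . d] }  — shift
  I9: { [D → E c D .] }  — reduce
  I10: { [C → ( . D], [D → . E c D], [D → . d], [E → . ( g E], [E → . c D C], [E → . d] }  — shift
  I11: { [C → C . E], [E → . ( g E], [E → . c D C], [E → . d], [E → c D C .] }  — shift, reduce
  I12: { [C → d . c C] }  — shift
  I13: { [C → . ( D], [C → . C E], [C → . d c C], [C → d c . C] }  — shift
  I14: { [C → C . E], [C → d c C .], [E → . ( g E], [E → . c D C], [E → . d] }  — shift, reduce
  I15: { [C → C E .] }  — reduce
  I16: { [C → ( D .] }  — reduce
  I17: { [E → ( g . E], [E → . ( g E], [E → . c D C], [E → . d] }  — shift
  I18: { [E → ( g E .] }  — reduce

I7 contains complete items [D → d .], [E → d .] — reduce-reduce conflict.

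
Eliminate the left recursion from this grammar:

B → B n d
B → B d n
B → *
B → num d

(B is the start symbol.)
B is directly left-recursive. The standard transformation for
  A → A α₁ | ... | A α_m | β₁ | ... | β_n
is
  A  → β₁ A' | ... | β_n A'
  A' → α₁ A' | ... | α_m A' | ε

B → * becomes B → * B'
B → num d becomes B → num d B'
B → B n d becomes B' → n d B'
B → B d n becomes B' → d n B'
Add B' → ε

Resulting grammar:
B → * B'
B → num d B'
B' → n d B'
B' → d n B'
B' → ε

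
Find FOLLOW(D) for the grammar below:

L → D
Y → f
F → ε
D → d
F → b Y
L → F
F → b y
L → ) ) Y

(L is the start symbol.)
{ $ }

In L → D: D is at the end, add FOLLOW(L)

The FOLLOW sets referred to above (computed the same way, to a fixed point):
  FOLLOW(L) = { $ }

Taking the union: FOLLOW(D) = { $ }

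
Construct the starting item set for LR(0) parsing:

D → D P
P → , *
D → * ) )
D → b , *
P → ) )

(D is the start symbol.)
First, augment the grammar with D' → D
I₀ = CLOSURE({ [D' → . D] }):
  [D' → . D] has the dot before D: add [D → . D P], [D → . * ) )], [D → . b , *]
No further items can be added.

I₀ = { [D → . * ) )], [D → . D P], [D → . b , *], [D' → . D] }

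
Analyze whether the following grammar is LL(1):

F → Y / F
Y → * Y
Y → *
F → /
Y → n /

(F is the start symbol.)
No. Predict set conflict for Y: { '*' }

Relevant sets:
  FIRST(Y) = { '*', 'n' }

For F:
  PREDICT(F → Y '/' F) = { '*', 'n' }
  PREDICT(F → '/') = { '/' }
For Y:
  PREDICT(Y → '*' Y) = { '*' }
  PREDICT(Y → '*') = { '*' }
  PREDICT(Y → n '/') = { 'n' }

Conflict found: Predict set conflict for Y: { '*' }
The grammar is NOT LL(1).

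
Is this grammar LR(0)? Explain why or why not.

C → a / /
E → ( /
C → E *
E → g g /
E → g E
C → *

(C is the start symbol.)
A grammar is LR(0) if no state in the canonical LR(0) collection has:
  - both a shift item (dot before a terminal) and a complete item (shift-reduce conflict), or
  - two or more complete items (reduce-reduce conflict; the accept item [C' → C .] counts as a complete item here).

Augment with C' → C and build the canonical LR(0) collection (I0 = CLOSURE({[C' → . C]}), then GOTO on every symbol after a dot until no new states appear). It has 14 states:
  I0: { [C → . *], [C → . E *], [C → . a / /], [C' → . C], [E → . ( /], [E → . g E], [E → . g g /] }  — shift
  I1: { [E → ( . /] }  — shift
  I2: { [C → * .] }  — reduce
  I3: { [C' → C .] }  — accept
  I4: { [C → E . *] }  — shift
  I5: { [C → a . / /] }  — shift
  I6: { [E → . ( /], [E → . g E], [E → . g g /], [E → g . E], [E → g . g /] }  — shift
  I7: { [E → g E .] }  — reduce
  I8: { [E → . ( /], [E → . g E], [E → . g g /], [E → g . E], [E → g . g /], [E → g g . /] }  — shift
  I9: { [E → g g / .] }  — reduce
  I10: { [C → a / . /] }  — shift
  I11: { [C → a / / .] }  — reduce
  I12: { [C → E * .] }  — reduce
  I13: { [E → ( / .] }  — reduce

Every state is either a pure shift/goto state or contains exactly one complete item and nothing to shift — no conflicts. The grammar is LR(0).

Answer: Yes, the grammar is LR(0)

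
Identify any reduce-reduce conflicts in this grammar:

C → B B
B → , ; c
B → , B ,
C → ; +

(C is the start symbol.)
A reduce-reduce conflict occurs when an LR(0) state has two complete items [A → α .] and [B → β .] — both call for a reduction, and with no lookahead the parser cannot choose between them.

Augment with C' → C and build the canonical LR(0) collection (I0 = CLOSURE({[C' → . C]}), then GOTO on every symbol after a dot until no new states appear). It has 11 states:
  I0: { [B → . , ; c], [B → . , B ,], [C → . ; +], [C → . B B], [C' → . C] }  — shift
  I1: { [B → , . ; c], [B → , . B ,], [B → . , ; c], [B → . , B ,] }  — shift
  I2: { [C → ; . +] }  — shift
  I3: { [B → . , ; c], [B → . , B ,], [C → B . B] }  — shift
  I4: { [C' → C .] }  — accept
  I5: { [C → B B .] }  — reduce
  I6: { [C → ; + .] }  — reduce
  I7: { [B → , ; . c] }  — shift
  I8: { [B → , B . ,] }  — shift
  I9: { [B → , B , .] }  — reduce
  I10: { [B → , ; c .] }  — reduce

No state contains more than one complete item.

Answer: No reduce-reduce conflicts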